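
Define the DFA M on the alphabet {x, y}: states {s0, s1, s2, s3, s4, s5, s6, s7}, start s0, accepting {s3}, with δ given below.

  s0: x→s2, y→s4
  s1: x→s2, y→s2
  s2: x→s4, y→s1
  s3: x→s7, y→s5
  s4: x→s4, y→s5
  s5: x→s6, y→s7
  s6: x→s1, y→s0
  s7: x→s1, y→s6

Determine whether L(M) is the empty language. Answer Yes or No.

The states reachable from the start state are {s0, s1, s2, s4, s5, s6, s7}.
None of the accepting states {s3} is reachable, so no string is accepted and L(M) = ∅.

Yes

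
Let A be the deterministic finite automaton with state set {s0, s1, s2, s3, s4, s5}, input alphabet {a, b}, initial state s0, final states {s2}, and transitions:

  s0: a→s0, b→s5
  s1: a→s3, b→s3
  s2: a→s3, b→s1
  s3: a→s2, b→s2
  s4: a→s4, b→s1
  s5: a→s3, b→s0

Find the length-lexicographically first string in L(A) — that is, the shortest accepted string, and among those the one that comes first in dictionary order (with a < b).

baa

A breadth-first search from s0 reaches an accepting state first via the path s0 → s5 → s3 → s2 on input baa.
No string of length < 3 is accepted (BFS exhausts all shorter strings without reaching an accepting state), and baa is the lexicographically least accepting string of length 3.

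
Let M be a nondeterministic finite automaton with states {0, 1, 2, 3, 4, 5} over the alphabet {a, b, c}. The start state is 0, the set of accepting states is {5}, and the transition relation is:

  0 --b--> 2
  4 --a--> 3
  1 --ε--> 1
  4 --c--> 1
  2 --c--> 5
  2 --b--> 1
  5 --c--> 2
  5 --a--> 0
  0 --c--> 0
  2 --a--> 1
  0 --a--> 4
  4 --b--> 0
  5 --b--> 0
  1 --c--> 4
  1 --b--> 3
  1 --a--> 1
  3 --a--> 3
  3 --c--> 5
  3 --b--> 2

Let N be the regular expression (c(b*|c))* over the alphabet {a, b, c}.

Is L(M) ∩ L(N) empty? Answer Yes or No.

No

The string cbc is accepted by both M and N.
Hence L(M) ∩ L(N) ≠ ∅.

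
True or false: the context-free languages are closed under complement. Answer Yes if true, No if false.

CFLs are closed under union, so if they were also closed under complement they would be closed under intersection by De Morgan (L₁ ∩ L₂ is the complement of the union of the complements). But {aⁿbⁿcᵐ} ∩ {aᵐbⁿcⁿ} = {aⁿbⁿcⁿ} is not context-free although both operands are.

No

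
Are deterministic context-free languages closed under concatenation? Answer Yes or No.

No

Take L₁ = {ε, c} (finite, hence regular and DCFL) and L₂ = {c aⁿbⁿ : n≥0} ∪ {cc aⁿb²ⁿ : n≥0} (a DCFL: the number of leading c's tells the DPDA whether to pop one stack symbol per b or per two b's). Then L₁L₂ ∩ cca⁺b* = {cc aⁿbⁿ : n≥1} ∪ {cc aⁿb²ⁿ : n≥1}. If L₁L₂ were a DCFL, so would be this intersection with a regular set, and a DPDA for it started from its configuration after reading cc would accept {aⁿbⁿ : n≥1} ∪ {aⁿb²ⁿ : n≥1}, which no deterministic PDA accepts (a DPDA for it would have a single run on aⁿb²ⁿ, accepting after the prefix aⁿbⁿ and accepting again after n more b's; an ordinary PDA that simulates it on a's and b's and, at any moment when it is accepting, may switch to reading only a fresh letter d while feeding each d to the simulation as a b, would accept aⁱbʲdᵏ (k≥1) exactly when both aⁱbʲ and aⁱbʲ⁺ᵏ are in the language, i.e. its language intersected with the regular set a*b*d⁺ would be exactly {aⁿbⁿdⁿ : n≥1} — impossible, since context-free languages are closed under intersection with regular sets and {aⁿbⁿdⁿ} is not context-free). Hence L₁L₂ is not a DCFL.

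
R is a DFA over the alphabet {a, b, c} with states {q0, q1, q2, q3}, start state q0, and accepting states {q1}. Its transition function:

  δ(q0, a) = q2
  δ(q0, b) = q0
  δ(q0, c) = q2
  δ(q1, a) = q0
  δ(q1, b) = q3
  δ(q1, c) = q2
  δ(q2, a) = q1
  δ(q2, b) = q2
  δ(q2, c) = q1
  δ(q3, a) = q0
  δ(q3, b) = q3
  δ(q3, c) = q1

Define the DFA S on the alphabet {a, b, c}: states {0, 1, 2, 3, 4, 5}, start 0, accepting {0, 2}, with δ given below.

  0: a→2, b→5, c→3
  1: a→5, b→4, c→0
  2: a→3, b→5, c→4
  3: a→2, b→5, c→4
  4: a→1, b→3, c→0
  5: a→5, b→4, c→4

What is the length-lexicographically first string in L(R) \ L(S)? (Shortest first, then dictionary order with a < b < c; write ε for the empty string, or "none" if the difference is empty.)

aa

The string aa is accepted by R but not by S.
No shorter string lies in the difference, and aa is the lexicographically first length-2 string in L(R) \ L(S).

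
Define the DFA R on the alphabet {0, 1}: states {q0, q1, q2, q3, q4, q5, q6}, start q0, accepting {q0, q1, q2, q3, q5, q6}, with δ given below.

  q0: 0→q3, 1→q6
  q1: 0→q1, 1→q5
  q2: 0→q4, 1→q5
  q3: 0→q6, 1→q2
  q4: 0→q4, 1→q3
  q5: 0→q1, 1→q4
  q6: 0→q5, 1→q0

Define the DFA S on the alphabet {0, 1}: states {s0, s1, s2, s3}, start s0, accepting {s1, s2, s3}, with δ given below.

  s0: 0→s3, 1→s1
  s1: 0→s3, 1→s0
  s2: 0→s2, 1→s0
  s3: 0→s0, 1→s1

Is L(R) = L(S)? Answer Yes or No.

No

The empty string ε is accepted by R but rejected by S.
So L(R) ≠ L(S).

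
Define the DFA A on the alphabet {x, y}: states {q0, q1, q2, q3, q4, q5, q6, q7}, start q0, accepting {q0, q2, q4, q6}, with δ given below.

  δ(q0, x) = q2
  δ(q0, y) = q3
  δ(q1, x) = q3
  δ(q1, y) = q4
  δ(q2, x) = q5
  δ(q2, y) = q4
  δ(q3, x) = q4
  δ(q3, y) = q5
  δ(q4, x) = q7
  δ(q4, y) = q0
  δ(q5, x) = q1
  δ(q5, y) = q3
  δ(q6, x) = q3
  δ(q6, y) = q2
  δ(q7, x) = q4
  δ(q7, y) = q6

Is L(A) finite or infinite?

infinite

State q0 is reachable from the start and can reach an accepting state, and it lies on the cycle q0 → q2 → q4 → q0.
Traversing that cycle any number of times yields accepted strings of unbounded length, so the language is infinite.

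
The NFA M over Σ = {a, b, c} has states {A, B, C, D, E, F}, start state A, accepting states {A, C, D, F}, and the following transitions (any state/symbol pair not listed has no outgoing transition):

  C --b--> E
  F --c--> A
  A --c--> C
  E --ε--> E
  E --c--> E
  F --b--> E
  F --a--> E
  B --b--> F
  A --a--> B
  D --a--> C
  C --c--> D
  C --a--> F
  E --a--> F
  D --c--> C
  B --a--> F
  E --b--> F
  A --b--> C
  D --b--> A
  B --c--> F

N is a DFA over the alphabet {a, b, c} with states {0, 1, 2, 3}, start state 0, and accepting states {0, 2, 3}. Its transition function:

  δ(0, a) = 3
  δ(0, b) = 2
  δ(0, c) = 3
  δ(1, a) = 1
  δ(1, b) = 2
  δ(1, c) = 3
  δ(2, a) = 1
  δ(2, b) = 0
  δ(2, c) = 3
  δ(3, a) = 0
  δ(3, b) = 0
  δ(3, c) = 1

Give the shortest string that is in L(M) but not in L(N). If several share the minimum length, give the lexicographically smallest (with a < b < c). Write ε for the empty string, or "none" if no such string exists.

The string ac is accepted by M but not by N.
No shorter string lies in the difference, and ac is the lexicographically first length-2 string in L(M) \ L(N).

ac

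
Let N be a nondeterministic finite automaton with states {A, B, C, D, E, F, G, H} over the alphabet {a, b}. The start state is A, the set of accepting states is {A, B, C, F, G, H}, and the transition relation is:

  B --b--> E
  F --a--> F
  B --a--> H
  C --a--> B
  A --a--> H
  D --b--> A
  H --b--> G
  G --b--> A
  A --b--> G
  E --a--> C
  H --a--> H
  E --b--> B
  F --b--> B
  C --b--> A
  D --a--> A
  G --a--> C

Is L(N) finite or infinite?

infinite

State A is reachable from the start and can reach an accepting state, and it lies on the cycle A → G → A.
Traversing that cycle any number of times yields accepted strings of unbounded length, so the language is infinite.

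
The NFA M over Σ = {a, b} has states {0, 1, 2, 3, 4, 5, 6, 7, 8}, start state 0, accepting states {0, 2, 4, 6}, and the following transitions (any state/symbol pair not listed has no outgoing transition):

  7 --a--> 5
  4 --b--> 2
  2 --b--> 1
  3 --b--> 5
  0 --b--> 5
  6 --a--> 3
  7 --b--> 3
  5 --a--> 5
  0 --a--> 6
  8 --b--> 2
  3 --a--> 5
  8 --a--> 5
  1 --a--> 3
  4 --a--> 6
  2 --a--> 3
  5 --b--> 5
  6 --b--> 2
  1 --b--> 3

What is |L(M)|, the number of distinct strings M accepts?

3

The useful subgraph on states {0, 2, 6} is acyclic, so L(M) is finite; the longest accepting path visits 3 useful states, giving maximum string length 2.
Counting accepting paths from 0 by length: 1 of length 0, 1 of length 1, 1 of length 2. Total 3.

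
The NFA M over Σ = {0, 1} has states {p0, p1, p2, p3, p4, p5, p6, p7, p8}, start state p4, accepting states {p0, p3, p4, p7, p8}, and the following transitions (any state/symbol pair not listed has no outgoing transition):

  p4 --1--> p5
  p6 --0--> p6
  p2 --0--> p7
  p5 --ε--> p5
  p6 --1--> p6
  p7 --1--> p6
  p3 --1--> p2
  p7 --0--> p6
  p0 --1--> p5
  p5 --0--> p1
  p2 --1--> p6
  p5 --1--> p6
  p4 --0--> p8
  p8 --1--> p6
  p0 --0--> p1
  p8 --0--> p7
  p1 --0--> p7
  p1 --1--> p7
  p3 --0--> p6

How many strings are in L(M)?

5

The useful subgraph on states {p1, p4, p5, p7, p8} is acyclic, so L(M) is finite; the longest accepting path visits 4 useful states, giving maximum string length 3.
Counting accepting paths from p4 by length: 1 of length 0, 1 of length 1, 1 of length 2, 2 of length 3. Total 5.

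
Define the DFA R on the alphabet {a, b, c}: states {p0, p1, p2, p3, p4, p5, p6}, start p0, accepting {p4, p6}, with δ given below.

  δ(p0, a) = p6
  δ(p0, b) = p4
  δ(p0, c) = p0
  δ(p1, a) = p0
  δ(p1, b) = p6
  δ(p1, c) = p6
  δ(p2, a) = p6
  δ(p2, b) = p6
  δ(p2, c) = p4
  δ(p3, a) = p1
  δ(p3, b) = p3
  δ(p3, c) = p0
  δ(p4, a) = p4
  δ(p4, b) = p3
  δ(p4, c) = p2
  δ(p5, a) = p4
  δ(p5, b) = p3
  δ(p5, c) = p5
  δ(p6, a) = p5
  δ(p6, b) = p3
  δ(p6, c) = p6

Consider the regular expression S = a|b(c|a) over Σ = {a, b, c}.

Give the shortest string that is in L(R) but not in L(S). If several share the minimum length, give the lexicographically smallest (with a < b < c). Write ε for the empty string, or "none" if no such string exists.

The string b is accepted by R but not by S.
No shorter string lies in the difference, and b is the lexicographically first length-1 string in L(R) \ L(S).

b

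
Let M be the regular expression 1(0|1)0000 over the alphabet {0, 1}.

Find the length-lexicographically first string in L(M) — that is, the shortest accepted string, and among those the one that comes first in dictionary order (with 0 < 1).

By inspection of the expression, no string of length less than 6 matches, and 100000 is the lexicographically first match of length 6.

100000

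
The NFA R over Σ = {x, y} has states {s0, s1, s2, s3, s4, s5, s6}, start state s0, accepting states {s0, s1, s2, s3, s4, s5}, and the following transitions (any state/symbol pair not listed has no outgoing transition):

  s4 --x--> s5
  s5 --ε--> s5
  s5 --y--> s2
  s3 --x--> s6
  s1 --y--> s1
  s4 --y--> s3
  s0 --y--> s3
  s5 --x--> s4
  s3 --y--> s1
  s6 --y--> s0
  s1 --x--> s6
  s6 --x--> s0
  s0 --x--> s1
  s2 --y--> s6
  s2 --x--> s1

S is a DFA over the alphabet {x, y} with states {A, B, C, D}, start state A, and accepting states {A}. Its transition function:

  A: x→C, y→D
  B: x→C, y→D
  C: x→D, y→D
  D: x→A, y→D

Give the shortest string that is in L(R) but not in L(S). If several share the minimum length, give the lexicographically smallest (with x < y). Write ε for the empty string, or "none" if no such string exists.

The string x is accepted by R but not by S.
No shorter string lies in the difference, and x is the lexicographically first length-1 string in L(R) \ L(S).

x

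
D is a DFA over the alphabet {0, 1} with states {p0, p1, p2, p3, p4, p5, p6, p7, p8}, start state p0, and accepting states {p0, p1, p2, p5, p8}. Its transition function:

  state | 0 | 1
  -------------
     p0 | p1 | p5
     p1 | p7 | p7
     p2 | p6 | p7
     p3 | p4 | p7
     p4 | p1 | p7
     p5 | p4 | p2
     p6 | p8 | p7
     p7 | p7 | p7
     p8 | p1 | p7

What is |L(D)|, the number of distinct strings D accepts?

The useful subgraph on states {p0, p1, p2, p4, p5, p6, p8} is acyclic, so L(D) is finite; the longest accepting path visits 6 useful states, giving maximum string length 5.
Counting accepting paths from p0 by length: 1 of length 0, 2 of length 1, 1 of length 2, 1 of length 3, 1 of length 4, 1 of length 5. Total 7.

7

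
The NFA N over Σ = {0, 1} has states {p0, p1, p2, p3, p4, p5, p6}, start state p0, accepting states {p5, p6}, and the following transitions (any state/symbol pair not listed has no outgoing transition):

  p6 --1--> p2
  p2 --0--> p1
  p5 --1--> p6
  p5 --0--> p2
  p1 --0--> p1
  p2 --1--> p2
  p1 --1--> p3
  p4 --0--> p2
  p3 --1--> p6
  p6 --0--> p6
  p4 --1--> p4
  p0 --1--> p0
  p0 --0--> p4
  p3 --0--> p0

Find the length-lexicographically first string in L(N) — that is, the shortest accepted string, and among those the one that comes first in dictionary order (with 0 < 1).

00011

A breadth-first search from p0 reaches an accepting state first via the path p0 → p4 → p2 → p1 → p3 → p6 on input 00011.
No string of length < 5 is accepted (BFS exhausts all shorter strings without reaching an accepting state), and 00011 is the lexicographically least accepting string of length 5.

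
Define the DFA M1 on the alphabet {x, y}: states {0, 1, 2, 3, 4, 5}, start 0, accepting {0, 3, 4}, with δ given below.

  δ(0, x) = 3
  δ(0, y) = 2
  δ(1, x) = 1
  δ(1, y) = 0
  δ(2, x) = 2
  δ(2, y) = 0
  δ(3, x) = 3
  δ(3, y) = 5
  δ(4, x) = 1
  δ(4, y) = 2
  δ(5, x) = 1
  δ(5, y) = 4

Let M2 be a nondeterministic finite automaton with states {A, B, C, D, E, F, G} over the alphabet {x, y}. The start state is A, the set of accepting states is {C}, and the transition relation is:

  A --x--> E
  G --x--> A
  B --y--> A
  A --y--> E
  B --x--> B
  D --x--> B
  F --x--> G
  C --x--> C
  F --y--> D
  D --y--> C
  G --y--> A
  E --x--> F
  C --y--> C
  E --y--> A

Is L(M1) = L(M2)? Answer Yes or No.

The empty string ε is accepted by M1 but rejected by M2.
So L(M1) ≠ L(M2).

No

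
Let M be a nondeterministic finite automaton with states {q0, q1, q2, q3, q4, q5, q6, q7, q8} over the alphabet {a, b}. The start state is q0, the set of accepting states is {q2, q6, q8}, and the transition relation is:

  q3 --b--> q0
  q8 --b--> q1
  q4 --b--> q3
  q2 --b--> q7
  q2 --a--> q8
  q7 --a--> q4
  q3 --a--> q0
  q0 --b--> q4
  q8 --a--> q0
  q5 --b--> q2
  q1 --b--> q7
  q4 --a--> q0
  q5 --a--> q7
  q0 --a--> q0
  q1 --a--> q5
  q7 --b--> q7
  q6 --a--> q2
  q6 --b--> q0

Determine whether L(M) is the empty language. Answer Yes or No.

Yes

The states reachable from the start state are {q0, q3, q4}.
None of the accepting states {q2, q6, q8} is reachable, so no string is accepted and L(M) = ∅.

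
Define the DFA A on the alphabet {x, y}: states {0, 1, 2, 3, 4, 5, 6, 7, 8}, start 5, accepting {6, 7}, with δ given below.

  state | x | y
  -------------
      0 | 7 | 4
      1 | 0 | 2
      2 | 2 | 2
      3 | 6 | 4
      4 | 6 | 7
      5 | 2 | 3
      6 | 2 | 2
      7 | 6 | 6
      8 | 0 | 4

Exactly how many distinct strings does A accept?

5

The useful subgraph on states {3, 4, 5, 6, 7} is acyclic, so L(A) is finite; the longest accepting path visits 5 useful states, giving maximum string length 4.
Counting accepting paths from 5 by length: 1 of length 2, 2 of length 3, 2 of length 4. Total 5.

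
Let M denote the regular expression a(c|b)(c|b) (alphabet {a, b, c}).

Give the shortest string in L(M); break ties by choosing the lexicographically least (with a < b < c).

abb

By inspection of the expression, no string of length less than 3 matches, and abb is the lexicographically first match of length 3.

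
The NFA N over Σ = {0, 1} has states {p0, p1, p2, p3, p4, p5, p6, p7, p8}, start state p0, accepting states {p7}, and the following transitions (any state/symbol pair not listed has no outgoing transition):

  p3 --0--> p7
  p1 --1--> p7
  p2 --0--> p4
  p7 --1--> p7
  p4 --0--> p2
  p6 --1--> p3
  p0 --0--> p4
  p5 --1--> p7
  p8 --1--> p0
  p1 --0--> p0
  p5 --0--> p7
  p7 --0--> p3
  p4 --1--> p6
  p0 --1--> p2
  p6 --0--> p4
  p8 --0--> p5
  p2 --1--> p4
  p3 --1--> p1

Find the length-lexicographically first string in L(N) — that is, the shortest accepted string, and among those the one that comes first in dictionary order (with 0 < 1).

A breadth-first search from p0 reaches an accepting state first via the path p0 → p4 → p6 → p3 → p7 on input 0110.
No string of length < 4 is accepted (BFS exhausts all shorter strings without reaching an accepting state), and 0110 is the lexicographically least accepting string of length 4.

0110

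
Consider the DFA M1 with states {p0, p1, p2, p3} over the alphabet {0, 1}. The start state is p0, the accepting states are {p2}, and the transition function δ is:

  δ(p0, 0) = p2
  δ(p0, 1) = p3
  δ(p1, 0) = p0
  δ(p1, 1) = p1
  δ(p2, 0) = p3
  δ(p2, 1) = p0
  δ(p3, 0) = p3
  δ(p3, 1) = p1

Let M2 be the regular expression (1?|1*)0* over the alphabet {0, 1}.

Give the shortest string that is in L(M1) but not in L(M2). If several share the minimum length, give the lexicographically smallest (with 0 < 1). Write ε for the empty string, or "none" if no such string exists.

010

The string 010 is accepted by M1 but not by M2.
No shorter string lies in the difference, and 010 is the lexicographically first length-3 string in L(M1) \ L(M2).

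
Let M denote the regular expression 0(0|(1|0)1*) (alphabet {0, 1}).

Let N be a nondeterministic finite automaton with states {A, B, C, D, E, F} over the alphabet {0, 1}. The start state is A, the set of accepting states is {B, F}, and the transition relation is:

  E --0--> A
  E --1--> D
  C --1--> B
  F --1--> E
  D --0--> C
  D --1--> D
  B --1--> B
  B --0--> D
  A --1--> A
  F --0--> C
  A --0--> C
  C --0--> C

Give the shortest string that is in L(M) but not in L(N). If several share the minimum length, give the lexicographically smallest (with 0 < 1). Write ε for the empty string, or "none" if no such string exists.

The string 00 is accepted by M but not by N.
No shorter string lies in the difference, and 00 is the lexicographically first length-2 string in L(M) \ L(N).

00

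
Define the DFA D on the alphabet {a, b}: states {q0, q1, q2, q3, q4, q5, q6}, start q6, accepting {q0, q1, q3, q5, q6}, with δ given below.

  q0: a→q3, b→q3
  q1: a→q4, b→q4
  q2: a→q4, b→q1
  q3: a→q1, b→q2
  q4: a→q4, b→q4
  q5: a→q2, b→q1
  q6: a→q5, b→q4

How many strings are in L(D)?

4

The useful subgraph on states {q1, q2, q5, q6} is acyclic, so L(D) is finite; the longest accepting path visits 4 useful states, giving maximum string length 3.
Counting accepting paths from q6 by length: 1 of length 0, 1 of length 1, 1 of length 2, 1 of length 3. Total 4.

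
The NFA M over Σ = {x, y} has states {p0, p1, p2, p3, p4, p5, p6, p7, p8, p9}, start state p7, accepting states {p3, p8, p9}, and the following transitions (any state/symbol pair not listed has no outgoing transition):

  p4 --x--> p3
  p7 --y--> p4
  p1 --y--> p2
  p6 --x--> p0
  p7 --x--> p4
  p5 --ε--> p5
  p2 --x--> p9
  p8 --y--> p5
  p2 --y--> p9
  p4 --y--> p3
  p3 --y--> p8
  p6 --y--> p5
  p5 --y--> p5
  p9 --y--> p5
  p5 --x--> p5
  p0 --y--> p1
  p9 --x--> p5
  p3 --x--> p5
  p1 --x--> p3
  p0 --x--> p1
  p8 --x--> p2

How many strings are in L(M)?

The useful subgraph on states {p2, p3, p4, p7, p8, p9} is acyclic, so L(M) is finite; the longest accepting path visits 6 useful states, giving maximum string length 5.
Counting accepting paths from p7 by length: 4 of length 2, 4 of length 3, 8 of length 5. Total 16.

16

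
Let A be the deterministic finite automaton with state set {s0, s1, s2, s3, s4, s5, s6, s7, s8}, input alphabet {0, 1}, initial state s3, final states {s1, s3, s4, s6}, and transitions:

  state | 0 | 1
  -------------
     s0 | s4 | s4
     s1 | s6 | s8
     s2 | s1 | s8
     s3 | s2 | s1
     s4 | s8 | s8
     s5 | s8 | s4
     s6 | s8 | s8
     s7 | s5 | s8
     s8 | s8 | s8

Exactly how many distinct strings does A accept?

The useful subgraph on states {s1, s2, s3, s6} is acyclic, so L(A) is finite; the longest accepting path visits 4 useful states, giving maximum string length 3.
Counting accepting paths from s3 by length: 1 of length 0, 1 of length 1, 2 of length 2, 1 of length 3. Total 5.

5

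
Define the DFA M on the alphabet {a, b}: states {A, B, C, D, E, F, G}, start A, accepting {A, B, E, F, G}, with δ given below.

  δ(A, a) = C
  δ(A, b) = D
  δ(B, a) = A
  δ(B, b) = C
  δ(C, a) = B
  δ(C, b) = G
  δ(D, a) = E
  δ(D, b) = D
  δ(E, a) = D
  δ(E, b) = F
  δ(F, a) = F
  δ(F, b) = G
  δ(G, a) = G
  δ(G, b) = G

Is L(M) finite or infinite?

infinite

State A is reachable from the start and can reach an accepting state, and it lies on the cycle A → C → B → A.
Traversing that cycle any number of times yields accepted strings of unbounded length, so the language is infinite.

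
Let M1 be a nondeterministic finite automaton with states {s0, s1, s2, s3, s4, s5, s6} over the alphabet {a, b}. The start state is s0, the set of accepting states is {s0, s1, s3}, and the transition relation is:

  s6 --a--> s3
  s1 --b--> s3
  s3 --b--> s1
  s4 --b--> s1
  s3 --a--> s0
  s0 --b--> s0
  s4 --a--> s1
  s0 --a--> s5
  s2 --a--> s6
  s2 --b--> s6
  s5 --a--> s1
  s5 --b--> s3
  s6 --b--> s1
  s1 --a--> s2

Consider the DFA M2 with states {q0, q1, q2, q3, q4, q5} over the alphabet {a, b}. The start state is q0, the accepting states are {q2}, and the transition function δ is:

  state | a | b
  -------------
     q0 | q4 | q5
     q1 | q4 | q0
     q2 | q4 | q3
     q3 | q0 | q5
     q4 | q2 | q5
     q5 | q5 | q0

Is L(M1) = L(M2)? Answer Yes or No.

The empty string ε is accepted by M1 but rejected by M2.
So L(M1) ≠ L(M2).

No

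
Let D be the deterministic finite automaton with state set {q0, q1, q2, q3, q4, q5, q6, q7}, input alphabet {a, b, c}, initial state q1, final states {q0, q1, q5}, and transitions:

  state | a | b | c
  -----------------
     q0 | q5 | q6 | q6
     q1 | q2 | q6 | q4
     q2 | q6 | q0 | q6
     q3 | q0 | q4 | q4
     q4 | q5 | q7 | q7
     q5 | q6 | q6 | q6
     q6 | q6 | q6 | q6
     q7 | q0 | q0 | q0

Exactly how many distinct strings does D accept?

16

The useful subgraph on states {q0, q1, q2, q4, q5, q7} is acyclic, so L(D) is finite; the longest accepting path visits 5 useful states, giving maximum string length 4.
Counting accepting paths from q1 by length: 1 of length 0, 2 of length 2, 7 of length 3, 6 of length 4. Total 16.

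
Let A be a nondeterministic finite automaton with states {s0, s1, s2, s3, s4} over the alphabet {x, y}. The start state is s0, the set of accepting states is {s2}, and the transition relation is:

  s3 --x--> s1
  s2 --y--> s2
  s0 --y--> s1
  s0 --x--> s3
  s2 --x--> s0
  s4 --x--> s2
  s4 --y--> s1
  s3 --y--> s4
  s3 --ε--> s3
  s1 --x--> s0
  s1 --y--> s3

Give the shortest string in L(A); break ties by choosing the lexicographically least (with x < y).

A breadth-first search from s0 reaches an accepting state first via the path s0 → s3 → s4 → s2 on input xyx.
No string of length < 3 is accepted (BFS exhausts all shorter strings without reaching an accepting state), and xyx is the lexicographically least accepting string of length 3.

xyx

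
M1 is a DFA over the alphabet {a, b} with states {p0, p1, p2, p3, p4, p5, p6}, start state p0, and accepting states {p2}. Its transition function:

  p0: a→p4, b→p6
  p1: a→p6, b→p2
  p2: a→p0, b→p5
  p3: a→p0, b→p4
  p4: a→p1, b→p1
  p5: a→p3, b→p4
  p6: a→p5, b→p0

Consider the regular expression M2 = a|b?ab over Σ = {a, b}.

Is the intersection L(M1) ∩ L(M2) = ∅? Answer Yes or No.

Converting the expression M2 to a DFA (subset construction, then merging equivalent states) gives the minimal DFA with states {r0, r1, r2, r3, r4, r5}, start state r0, accepting states {r1, r4} and transitions r0: a→r1, b→r2; r1: a→r3, b→r4; r2: a→r5, b→r3; r3: a→r3, b→r3; r4: a→r3, b→r3; r5: a→r3, b→r4.
Exploring the product automaton M1 × M2 from the start pair (p0, r0), following both machines on each input symbol, reaches 13 state pairs: (p0, r0), (p4, r1), (p6, r2), (p1, r3), (p1, r4), (p5, r5), (p0, r3), (p6, r3), (p2, r3), (p3, r3), (p4, r4), (p4, r3), (p5, r3).
M1 accepts in {p2} and M2 accepts in {r1, r4}; no reachable pair has both components accepting, so no string drives both machines to acceptance simultaneously and L(M1) ∩ L(M2) = ∅.
So no string is accepted by both, and the intersection is empty.

Yes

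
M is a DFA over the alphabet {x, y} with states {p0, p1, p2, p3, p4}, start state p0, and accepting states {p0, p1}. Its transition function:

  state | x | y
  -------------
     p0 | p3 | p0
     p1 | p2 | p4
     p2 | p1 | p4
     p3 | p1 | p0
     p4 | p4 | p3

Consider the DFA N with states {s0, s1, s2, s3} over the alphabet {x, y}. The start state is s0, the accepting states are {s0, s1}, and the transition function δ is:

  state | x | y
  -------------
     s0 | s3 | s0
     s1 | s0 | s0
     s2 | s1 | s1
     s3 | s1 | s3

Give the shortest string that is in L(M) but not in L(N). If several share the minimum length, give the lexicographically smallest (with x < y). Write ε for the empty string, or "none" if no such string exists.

The string xy is accepted by M but not by N.
No shorter string lies in the difference, and xy is the lexicographically first length-2 string in L(M) \ L(N).

xy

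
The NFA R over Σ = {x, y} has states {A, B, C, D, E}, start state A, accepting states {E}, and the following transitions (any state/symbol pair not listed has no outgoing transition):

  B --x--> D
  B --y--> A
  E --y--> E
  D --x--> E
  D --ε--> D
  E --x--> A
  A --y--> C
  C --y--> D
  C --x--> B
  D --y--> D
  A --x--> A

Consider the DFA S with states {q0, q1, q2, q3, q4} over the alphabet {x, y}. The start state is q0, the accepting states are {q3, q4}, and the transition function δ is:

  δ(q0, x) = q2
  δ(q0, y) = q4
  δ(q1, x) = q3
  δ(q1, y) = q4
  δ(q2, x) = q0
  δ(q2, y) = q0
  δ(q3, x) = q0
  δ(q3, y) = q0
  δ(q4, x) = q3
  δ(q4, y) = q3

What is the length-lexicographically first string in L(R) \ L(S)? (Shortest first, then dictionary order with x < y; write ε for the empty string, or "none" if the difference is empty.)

yyx

The string yyx is accepted by R but not by S.
No shorter string lies in the difference, and yyx is the lexicographically first length-3 string in L(R) \ L(S).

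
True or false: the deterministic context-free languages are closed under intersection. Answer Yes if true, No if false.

DCFLs are closed under complement (normalise the DPDA to read all of its input, then flip the verdict). If they were also closed under intersection, De Morgan would make them closed under union; but {aⁿbⁿ : n≥0} and {aⁿb²ⁿ : n≥0} are DCFLs (push the a's; pop one per b, respectively one per two b's) whose union no deterministic PDA accepts: a DPDA for it would have a single run on aⁿb²ⁿ, accepting after the prefix aⁿbⁿ and accepting again after n more b's; an ordinary PDA that simulates it on a's and b's and, at any moment when it is accepting, may switch to reading only a fresh letter c while feeding each c to the simulation as a b, would accept aⁱbʲcᵏ (k≥1) exactly when both aⁱbʲ and aⁱbʲ⁺ᵏ are in the language, i.e. its language intersected with the regular set a*b*c⁺ would be exactly {aⁿbⁿcⁿ : n≥1} — impossible, since context-free languages are closed under intersection with regular sets and {aⁿbⁿcⁿ} is not context-free.

No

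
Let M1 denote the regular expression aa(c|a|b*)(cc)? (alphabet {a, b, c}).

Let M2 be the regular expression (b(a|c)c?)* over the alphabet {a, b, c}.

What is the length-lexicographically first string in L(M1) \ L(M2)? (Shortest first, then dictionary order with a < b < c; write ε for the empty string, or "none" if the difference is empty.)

aa

The string aa is accepted by M1 but not by M2.
No shorter string lies in the difference, and aa is the lexicographically first length-2 string in L(M1) \ L(M2).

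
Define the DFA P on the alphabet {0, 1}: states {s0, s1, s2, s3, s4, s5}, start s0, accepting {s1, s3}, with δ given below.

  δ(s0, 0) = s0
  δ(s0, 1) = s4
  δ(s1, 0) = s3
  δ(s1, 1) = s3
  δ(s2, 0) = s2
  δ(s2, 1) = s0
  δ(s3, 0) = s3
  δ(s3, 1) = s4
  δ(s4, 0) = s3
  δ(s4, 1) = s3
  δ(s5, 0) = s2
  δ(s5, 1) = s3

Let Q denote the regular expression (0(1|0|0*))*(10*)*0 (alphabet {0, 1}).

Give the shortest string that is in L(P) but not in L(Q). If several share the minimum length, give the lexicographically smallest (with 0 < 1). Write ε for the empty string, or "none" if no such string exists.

The string 11 is accepted by P but not by Q.
No shorter string lies in the difference, and 11 is the lexicographically first length-2 string in L(P) \ L(Q).

11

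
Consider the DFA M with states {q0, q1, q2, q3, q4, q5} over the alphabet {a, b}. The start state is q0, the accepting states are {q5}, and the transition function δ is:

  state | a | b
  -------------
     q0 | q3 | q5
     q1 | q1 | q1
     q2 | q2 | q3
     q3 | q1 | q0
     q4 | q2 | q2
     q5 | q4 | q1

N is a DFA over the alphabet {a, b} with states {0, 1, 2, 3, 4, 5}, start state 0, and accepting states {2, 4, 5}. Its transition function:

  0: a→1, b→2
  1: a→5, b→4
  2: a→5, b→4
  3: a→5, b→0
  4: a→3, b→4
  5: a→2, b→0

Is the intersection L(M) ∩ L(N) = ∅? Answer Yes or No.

The string b is accepted by both M and N.
Hence L(M) ∩ L(N) ≠ ∅.

No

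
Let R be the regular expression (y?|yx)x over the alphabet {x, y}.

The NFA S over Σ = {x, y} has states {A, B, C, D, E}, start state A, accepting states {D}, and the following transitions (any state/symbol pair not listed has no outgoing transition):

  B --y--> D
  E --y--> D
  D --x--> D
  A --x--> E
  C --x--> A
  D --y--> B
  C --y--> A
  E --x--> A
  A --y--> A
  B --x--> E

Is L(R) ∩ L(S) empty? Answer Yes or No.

Converting the expression R to a DFA (subset construction, then merging equivalent states) gives the minimal DFA with states {r0, r1, r2, r3, r4}, start state r0, accepting states {r1, r4} and transitions r0: x→r1, y→r2; r1: x→r3, y→r3; r2: x→r4, y→r3; r3: x→r3, y→r3; r4: x→r1, y→r3.
Exploring the product automaton R × S from the start pair (r0, A), following both machines on each input symbol, reaches 9 state pairs: (r0, A), (r1, E), (r2, A), (r3, A), (r3, D), (r4, E), (r3, E), (r3, B), (r1, A).
R accepts in {r1, r4} and S accepts in {D}; no reachable pair has both components accepting, so no string drives both machines to acceptance simultaneously and L(R) ∩ L(S) = ∅.
So no string is accepted by both, and the intersection is empty.

Yes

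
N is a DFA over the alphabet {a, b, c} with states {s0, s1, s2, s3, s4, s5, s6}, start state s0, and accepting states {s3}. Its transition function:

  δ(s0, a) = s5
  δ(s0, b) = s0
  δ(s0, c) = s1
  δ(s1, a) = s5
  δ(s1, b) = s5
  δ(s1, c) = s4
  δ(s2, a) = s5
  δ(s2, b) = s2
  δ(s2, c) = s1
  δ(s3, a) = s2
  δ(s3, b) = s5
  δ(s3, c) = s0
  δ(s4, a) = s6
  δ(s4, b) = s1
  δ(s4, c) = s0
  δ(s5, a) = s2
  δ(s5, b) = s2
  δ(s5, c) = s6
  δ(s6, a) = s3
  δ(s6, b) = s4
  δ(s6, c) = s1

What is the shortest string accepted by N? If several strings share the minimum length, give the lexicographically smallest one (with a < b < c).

aca

A breadth-first search from s0 reaches an accepting state first via the path s0 → s5 → s6 → s3 on input aca.
No string of length < 3 is accepted (BFS exhausts all shorter strings without reaching an accepting state), and aca is the lexicographically least accepting string of length 3.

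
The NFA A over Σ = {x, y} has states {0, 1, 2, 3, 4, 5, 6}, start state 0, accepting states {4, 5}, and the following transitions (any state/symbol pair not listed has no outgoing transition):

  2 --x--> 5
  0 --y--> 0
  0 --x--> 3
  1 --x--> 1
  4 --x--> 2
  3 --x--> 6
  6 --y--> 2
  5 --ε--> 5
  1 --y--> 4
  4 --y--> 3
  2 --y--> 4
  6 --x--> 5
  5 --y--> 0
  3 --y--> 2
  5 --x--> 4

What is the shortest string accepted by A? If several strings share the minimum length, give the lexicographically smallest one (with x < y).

A breadth-first search from 0 reaches an accepting state first via the path 0 → 3 → 6 → 5 on input xxx.
No string of length < 3 is accepted (BFS exhausts all shorter strings without reaching an accepting state), and xxx is the lexicographically least accepting string of length 3.

xxx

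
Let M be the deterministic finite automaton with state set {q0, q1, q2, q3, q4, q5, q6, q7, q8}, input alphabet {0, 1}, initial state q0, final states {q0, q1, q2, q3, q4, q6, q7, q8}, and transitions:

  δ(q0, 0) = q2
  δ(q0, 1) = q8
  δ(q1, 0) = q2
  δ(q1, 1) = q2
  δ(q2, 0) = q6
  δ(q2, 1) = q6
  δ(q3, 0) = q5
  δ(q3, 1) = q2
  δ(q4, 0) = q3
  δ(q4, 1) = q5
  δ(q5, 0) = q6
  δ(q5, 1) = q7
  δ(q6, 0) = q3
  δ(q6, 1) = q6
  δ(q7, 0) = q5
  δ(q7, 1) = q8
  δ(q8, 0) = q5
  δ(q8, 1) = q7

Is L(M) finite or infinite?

State q6 is reachable from the start and can reach an accepting state, and it lies on the cycle q6 → q3 → q2 → q6.
Traversing that cycle any number of times yields accepted strings of unbounded length, so the language is infinite.

infinite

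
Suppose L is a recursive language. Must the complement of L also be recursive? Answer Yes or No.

Run the decider for L and flip its answer; since the decider halts on every input, this decides the complement.
So the recursive languages are closed under complement.

Yes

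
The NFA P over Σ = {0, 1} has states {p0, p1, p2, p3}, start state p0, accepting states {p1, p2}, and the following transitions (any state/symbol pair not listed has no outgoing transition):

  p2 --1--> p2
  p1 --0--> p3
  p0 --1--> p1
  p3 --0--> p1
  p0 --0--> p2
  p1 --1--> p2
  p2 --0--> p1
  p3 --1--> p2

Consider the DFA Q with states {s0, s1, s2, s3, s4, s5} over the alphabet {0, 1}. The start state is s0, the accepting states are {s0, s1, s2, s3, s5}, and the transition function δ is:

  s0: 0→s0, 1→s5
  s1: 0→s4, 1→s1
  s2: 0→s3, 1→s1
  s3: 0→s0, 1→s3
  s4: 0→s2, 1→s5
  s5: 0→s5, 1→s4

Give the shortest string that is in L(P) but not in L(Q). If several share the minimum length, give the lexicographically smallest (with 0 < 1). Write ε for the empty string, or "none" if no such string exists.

11

The string 11 is accepted by P but not by Q.
No shorter string lies in the difference, and 11 is the lexicographically first length-2 string in L(P) \ L(Q).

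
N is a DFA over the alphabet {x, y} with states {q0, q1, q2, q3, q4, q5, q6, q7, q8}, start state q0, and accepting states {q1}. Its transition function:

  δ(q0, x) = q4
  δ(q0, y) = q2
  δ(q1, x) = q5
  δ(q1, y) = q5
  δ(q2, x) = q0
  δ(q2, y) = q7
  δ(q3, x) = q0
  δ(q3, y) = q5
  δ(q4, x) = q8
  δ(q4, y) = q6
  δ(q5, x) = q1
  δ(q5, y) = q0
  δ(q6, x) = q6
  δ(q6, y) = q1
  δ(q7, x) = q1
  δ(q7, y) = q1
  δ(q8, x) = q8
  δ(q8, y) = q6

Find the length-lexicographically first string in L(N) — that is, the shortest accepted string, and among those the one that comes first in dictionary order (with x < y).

A breadth-first search from q0 reaches an accepting state first via the path q0 → q4 → q6 → q1 on input xyy.
No string of length < 3 is accepted (BFS exhausts all shorter strings without reaching an accepting state), and xyy is the lexicographically least accepting string of length 3.

xyy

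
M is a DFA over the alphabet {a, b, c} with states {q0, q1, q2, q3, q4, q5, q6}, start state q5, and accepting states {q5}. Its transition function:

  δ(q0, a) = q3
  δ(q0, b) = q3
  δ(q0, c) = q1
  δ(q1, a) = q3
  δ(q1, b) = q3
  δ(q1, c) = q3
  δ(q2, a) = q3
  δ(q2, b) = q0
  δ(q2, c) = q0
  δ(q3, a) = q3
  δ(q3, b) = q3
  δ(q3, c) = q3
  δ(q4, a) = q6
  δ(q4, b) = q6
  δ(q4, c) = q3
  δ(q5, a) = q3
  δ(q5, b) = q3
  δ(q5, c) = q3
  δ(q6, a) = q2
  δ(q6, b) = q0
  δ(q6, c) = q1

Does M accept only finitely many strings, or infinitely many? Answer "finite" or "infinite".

The useful states (reachable from q5 and able to reach an accepting state) are {q5}.
Restricted to these states the transition graph has no cycle, so every accepting path has bounded length and L is finite.

finite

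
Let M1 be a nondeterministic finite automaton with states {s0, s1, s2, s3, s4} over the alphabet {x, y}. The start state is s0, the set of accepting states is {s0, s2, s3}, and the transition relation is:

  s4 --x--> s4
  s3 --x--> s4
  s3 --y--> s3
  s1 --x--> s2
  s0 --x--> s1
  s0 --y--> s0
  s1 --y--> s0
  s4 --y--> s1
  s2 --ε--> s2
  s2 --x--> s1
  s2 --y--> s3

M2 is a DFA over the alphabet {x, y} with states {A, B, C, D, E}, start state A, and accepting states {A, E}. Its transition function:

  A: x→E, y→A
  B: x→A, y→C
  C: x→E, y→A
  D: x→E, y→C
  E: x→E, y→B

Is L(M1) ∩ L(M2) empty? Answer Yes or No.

No

The empty string ε is accepted by both M1 and M2.
Hence L(M1) ∩ L(M2) ≠ ∅.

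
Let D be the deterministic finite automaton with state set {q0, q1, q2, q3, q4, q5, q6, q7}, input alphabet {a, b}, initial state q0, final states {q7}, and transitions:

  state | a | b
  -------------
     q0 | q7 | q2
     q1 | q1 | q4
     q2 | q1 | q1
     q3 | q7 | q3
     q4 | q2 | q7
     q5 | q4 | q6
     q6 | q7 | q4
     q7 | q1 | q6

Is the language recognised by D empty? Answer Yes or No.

No

The string a is accepted: the run q0 → q7 ends in the accepting state q7.
Since at least one string is accepted, L(D) is not empty.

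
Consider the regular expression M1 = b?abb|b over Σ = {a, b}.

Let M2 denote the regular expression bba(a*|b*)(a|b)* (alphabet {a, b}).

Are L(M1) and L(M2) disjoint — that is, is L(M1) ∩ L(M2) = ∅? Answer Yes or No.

Yes

Converting the expression M1 to a DFA (subset construction, then merging equivalent states) gives the minimal DFA with states {r0, r1, r2, r3, r4, r5}, start state r0, accepting states {r2, r5} and transitions r0: a→r1, b→r2; r1: a→r3, b→r4; r2: a→r1, b→r3; r3: a→r3, b→r3; r4: a→r3, b→r5; r5: a→r3, b→r3.
Converting the expression M2 to a DFA (subset construction, then merging equivalent states) gives the minimal DFA with states {t0, t1, t2, t3, t4}, start state t0, accepting states {t4} and transitions t0: a→t1, b→t2; t1: a→t1, b→t1; t2: a→t1, b→t3; t3: a→t4, b→t1; t4: a→t4, b→t4.
Exploring the product automaton M1 × M2 from the start pair (r0, t0), following both machines on each input symbol, reaches 8 state pairs: (r0, t0), (r1, t1), (r2, t2), (r3, t1), (r4, t1), (r3, t3), (r5, t1), (r3, t4).
M1 accepts in {r2, r5} and M2 accepts in {t4}; no reachable pair has both components accepting, so no string drives both machines to acceptance simultaneously and L(M1) ∩ L(M2) = ∅.
So no string is accepted by both, and the intersection is empty.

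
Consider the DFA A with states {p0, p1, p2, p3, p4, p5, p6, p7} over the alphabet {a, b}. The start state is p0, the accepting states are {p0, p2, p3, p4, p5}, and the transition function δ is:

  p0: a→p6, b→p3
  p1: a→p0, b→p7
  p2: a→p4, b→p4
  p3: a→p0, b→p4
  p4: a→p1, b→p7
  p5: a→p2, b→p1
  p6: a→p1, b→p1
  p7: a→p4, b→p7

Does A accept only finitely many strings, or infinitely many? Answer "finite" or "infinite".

State p0 is reachable from the start and can reach an accepting state, and it lies on the cycle p0 → p3 → p0.
Traversing that cycle any number of times yields accepted strings of unbounded length, so the language is infinite.

infinite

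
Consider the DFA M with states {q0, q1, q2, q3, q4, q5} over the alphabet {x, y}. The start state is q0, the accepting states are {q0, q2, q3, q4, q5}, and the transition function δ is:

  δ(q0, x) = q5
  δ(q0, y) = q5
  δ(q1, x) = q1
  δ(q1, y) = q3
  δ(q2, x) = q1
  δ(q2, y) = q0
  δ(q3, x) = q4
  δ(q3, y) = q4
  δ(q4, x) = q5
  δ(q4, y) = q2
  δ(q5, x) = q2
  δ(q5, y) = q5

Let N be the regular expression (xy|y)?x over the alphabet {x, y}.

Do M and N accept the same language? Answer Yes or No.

No

The empty string ε is accepted by M but rejected by N.
So L(M) ≠ L(N).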